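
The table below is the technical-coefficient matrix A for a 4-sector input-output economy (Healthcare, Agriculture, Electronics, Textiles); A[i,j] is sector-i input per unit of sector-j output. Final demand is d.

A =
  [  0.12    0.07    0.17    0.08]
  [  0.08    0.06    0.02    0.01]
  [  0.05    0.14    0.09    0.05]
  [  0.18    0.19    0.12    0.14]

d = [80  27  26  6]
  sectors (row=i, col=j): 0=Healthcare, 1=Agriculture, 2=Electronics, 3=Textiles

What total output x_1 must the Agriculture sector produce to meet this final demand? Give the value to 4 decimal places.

39.1471

Form M = I − A:
  [  0.88   -0.07   -0.17   -0.08]
  [ -0.08    0.94   -0.02   -0.01]
  [ -0.05   -0.14    0.91   -0.05]
  [ -0.18   -0.19   -0.12    0.86]
Leontief inverse L = M⁻¹:
  [  1.1897    0.1502    0.2422    0.1265]
  [  0.1064    1.0839    0.0470    0.0252]
  [  0.0974    0.1914    1.1315    0.0771]
  [  0.2861    0.2976    0.2190    1.2056]
Total output x = L · d:
  x_0 = 1.1897·80 + 0.1502·27 + 0.2422·26 + 0.1265·6 = 106.2859
  x_1 = 0.1064·80 + 1.0839·27 + 0.0470·26 + 0.0252·6 = 39.1471
  x_2 = 0.0974·80 + 0.1914·27 + 1.1315·26 + 0.0771·6 = 42.8433
  x_3 = 0.2861·80 + 0.2976·27 + 0.2190·26 + 1.2056·6 = 43.8495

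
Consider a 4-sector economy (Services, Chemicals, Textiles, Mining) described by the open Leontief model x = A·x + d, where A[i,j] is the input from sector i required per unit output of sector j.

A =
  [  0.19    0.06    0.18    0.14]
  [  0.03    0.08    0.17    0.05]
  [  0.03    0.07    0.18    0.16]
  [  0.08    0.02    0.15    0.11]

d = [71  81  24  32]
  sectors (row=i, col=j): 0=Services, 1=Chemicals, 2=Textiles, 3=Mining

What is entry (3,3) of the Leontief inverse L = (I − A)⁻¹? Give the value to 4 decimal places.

L[3,3] = 1.1934

Form M = I − A:
  [  0.81   -0.06   -0.18   -0.14]
  [ -0.03    0.92   -0.17   -0.05]
  [ -0.03   -0.07    0.82   -0.16]
  [ -0.08   -0.02   -0.15    0.89]
Leontief inverse L = M⁻¹:
  [  1.2788    0.1163    0.3545    0.2714]
  [  0.0630    1.1140    0.2668    0.1205]
  [  0.0774    0.1099    1.3056    0.2531]
  [  0.1294    0.0540    0.2579    1.1934]
Total output x = L · d:
  x_0 = 1.2788·71 + 0.1163·81 + 0.3545·24 + 0.2714·32 = 117.4061
  x_1 = 0.0630·71 + 1.1140·81 + 0.2668·24 + 0.1205·32 = 104.9676
  x_2 = 0.0774·71 + 0.1099·81 + 1.3056·24 + 0.2531·32 = 53.8296
  x_3 = 0.1294·71 + 0.0540·81 + 0.2579·24 + 1.1934·32 = 57.9396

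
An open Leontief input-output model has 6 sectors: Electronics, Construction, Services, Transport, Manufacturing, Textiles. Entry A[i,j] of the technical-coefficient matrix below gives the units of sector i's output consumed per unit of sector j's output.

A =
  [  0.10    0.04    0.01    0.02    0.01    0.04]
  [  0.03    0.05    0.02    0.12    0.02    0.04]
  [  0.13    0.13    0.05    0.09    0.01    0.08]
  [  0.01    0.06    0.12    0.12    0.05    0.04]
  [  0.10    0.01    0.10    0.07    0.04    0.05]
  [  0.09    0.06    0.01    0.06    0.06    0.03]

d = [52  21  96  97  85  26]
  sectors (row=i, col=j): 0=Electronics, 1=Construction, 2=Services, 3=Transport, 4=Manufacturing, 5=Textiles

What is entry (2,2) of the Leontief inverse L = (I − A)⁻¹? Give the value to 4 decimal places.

L[2,2] = 1.0813

Form M = I − A:
  [  0.90   -0.04   -0.01   -0.02   -0.01   -0.04]
  [ -0.03    0.95   -0.02   -0.12   -0.02   -0.04]
  [ -0.13   -0.13    0.95   -0.09   -0.01   -0.08]
  [ -0.01   -0.06   -0.12    0.88   -0.05   -0.04]
  [ -0.10   -0.01   -0.10   -0.07    0.96   -0.05]
  [ -0.09   -0.06   -0.01   -0.06   -0.06    0.97]
Leontief inverse L = M⁻¹:
  [  1.1238    0.0562    0.0206    0.0404    0.0185    0.0530]
  [  0.0544    1.0756    0.0477    0.1596    0.0355    0.0589]
  [  0.1782    0.1722    1.0813    0.1482    0.0314    0.1114]
  [  0.0546    0.1039    0.1598    1.1786    0.0703    0.0719]
  [  0.1465    0.0469    0.1287    0.1122    1.0562    0.0777]
  [  0.1219    0.0829    0.0339    0.0950    0.0739    1.0499]
Total output x = L · d:
  x_0 = 1.1238·52 + 0.0562·21 + 0.0206·96 + 0.0404·97 + 0.0185·85 + 0.0530·26 = 68.4661
  x_1 = 0.0544·52 + 1.0756·21 + 0.0477·96 + 0.1596·97 + 0.0355·85 + 0.0589·26 = 50.0298
  x_2 = 0.1782·52 + 0.1722·21 + 1.0813·96 + 0.1482·97 + 0.0314·85 + 0.1114·26 = 136.6303
  x_3 = 0.0546·52 + 0.1039·21 + 0.1598·96 + 1.1786·97 + 0.0703·85 + 0.0719·26 = 142.5329
  x_4 = 0.1465·52 + 0.0469·21 + 0.1287·96 + 0.1122·97 + 1.0562·85 + 0.0777·26 = 123.6390
  x_5 = 0.1219·52 + 0.0829·21 + 0.0339·96 + 0.0950·97 + 0.0739·85 + 1.0499·26 = 54.1241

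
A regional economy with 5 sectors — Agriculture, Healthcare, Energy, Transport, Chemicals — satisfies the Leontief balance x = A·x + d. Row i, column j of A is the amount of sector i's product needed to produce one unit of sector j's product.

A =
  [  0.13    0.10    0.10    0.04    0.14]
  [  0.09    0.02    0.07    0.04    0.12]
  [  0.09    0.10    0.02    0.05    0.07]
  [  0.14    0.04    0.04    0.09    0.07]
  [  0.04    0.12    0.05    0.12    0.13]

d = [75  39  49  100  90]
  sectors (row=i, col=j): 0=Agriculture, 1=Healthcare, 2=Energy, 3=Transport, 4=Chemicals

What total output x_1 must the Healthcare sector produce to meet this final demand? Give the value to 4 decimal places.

82.7993

Form M = I − A:
  [  0.87   -0.10   -0.10   -0.04   -0.14]
  [ -0.09    0.98   -0.07   -0.04   -0.12]
  [ -0.09   -0.10    0.98   -0.05   -0.07]
  [ -0.14   -0.04   -0.04    0.91   -0.07]
  [ -0.04   -0.12   -0.05   -0.12    0.87]
Leontief inverse L = M⁻¹:
  [  1.2102    0.1724    0.1521    0.1006    0.2388]
  [  0.1437    1.0719    0.1041    0.0837    0.1861]
  [  0.1444    0.1426    1.0558    0.0884    0.1350]
  [  0.2075    0.0935    0.0816    1.1356    0.1442]
  [  0.1124    0.1769    0.0933    0.1779    1.2137]
Total output x = L · d:
  x_0 = 1.2102·75 + 0.1724·39 + 0.1521·49 + 0.1006·100 + 0.2388·90 = 136.4950
  x_1 = 0.1437·75 + 1.0719·39 + 0.1041·49 + 0.0837·100 + 0.1861·90 = 82.7993
  x_2 = 0.1444·75 + 0.1426·39 + 1.0558·49 + 0.0884·100 + 0.1350·90 = 89.1187
  x_3 = 0.2075·75 + 0.0935·39 + 0.0816·49 + 1.1356·100 + 0.1442·90 = 149.7478
  x_4 = 0.1124·75 + 0.1769·39 + 0.0933·49 + 0.1779·100 + 1.2137·90 = 146.9211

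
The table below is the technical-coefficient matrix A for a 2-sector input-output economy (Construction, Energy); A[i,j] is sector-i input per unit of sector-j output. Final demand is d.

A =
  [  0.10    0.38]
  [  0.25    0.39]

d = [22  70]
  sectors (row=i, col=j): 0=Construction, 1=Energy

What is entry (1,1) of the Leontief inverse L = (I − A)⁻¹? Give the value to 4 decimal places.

L[1,1] = 1.9824

Form M = I − A:
  [  0.90   -0.38]
  [ -0.25    0.61]
Leontief inverse L = M⁻¹:
  [  1.3436    0.8370]
  [  0.5507    1.9824]
Total output x = L · d:
  x_0 = 1.3436·22 + 0.8370·70 = 88.1498
  x_1 = 0.5507·22 + 1.9824·70 = 150.8811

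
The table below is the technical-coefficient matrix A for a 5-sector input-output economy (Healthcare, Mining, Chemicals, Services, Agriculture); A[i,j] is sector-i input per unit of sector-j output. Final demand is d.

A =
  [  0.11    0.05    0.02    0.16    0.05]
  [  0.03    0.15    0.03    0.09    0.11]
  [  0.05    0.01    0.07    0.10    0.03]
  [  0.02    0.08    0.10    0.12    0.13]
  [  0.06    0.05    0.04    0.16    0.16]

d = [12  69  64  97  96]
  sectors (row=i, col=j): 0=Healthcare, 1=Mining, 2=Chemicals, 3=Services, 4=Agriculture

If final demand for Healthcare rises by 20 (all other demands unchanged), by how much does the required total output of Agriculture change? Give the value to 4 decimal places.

1.9822

Form M = I − A:
  [  0.89   -0.05   -0.02   -0.16   -0.05]
  [ -0.03    0.85   -0.03   -0.09   -0.11]
  [ -0.05   -0.01    0.93   -0.10   -0.03]
  [ -0.02   -0.08   -0.10    0.88   -0.13]
  [ -0.06   -0.05   -0.04   -0.16    0.84]
Leontief inverse L = M⁻¹:
  [  1.1440    0.0984    0.0595    0.2469    0.1213]
  [  0.0615    1.2089    0.0676    0.1774    0.1918]
  [  0.0712    0.0359    1.0977    0.1544    0.0720]
  [  0.0543    0.1318    0.1453    1.2151    0.2137]
  [  0.0991    0.1058    0.0882    0.2670    1.2547]
Total output x = L · d:
  x_0 = 1.1440·12 + 0.0984·69 + 0.0595·64 + 0.2469·97 + 0.1213·96 = 59.9183
  x_1 = 0.0615·12 + 1.2089·69 + 0.0676·64 + 0.1774·97 + 0.1918·96 = 124.0986
  x_2 = 0.0712·12 + 0.0359·69 + 1.0977·64 + 0.1544·97 + 0.0720·96 = 95.4778
  x_3 = 0.0543·12 + 0.1318·69 + 0.1453·64 + 1.2151·97 + 0.2137·96 = 157.4286
  x_4 = 0.0991·12 + 0.1058·69 + 0.0882·64 + 0.2670·97 + 1.2547·96 = 160.4854
Δx_4 = L[4,0] · Δd_0 = 0.0991 · 20 = 1.9822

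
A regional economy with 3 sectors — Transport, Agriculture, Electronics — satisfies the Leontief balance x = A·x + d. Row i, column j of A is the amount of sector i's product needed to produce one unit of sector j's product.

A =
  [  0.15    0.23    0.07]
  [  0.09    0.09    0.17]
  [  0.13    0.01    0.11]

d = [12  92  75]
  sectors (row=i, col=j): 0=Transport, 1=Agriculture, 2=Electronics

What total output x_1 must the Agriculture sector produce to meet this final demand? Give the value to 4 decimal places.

Form M = I − A:
  [  0.85   -0.23   -0.07]
  [ -0.09    0.91   -0.17]
  [ -0.13   -0.01    0.89]
Leontief inverse L = M⁻¹:
  [  1.2337    0.3135    0.1569]
  [  0.1560    1.1409    0.2302]
  [  0.1820    0.0586    1.1491]
Total output x = L · d:
  x_0 = 1.2337·12 + 0.3135·92 + 0.1569·75 = 55.4176
  x_1 = 0.1560·12 + 1.1409·92 + 0.2302·75 = 124.0951
  x_2 = 0.1820·12 + 0.0586·92 + 1.1491·75 = 93.7587

124.0951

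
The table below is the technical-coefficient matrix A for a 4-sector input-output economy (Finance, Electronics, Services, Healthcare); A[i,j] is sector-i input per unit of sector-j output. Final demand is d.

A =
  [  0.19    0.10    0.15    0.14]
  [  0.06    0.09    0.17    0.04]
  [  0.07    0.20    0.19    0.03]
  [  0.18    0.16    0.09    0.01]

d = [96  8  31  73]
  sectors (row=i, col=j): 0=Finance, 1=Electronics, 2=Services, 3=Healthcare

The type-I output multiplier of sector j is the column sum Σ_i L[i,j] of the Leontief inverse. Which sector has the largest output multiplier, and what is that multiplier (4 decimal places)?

Form M = I − A:
  [  0.81   -0.10   -0.15   -0.14]
  [ -0.06    0.91   -0.17   -0.04]
  [ -0.07   -0.20    0.81   -0.03]
  [ -0.18   -0.16   -0.09    0.99]
Leontief inverse L = M⁻¹:
  [  1.3273    0.2531    0.3220    0.2077]
  [  0.1290    1.1881    0.2815    0.0748]
  [  0.1568    0.3251    1.3403    0.0759]
  [  0.2764    0.2676    0.2259    1.0668]
Total output x = L · d:
  x_0 = 1.3273·96 + 0.2531·8 + 0.3220·31 + 0.2077·73 = 154.5888
  x_1 = 0.1290·96 + 1.1881·8 + 0.2815·31 + 0.0748·73 = 36.0704
  x_2 = 0.1568·96 + 0.3251·8 + 1.3403·31 + 0.0759·73 = 64.7433
  x_3 = 0.2764·96 + 0.2676·8 + 0.2259·31 + 1.0668·73 = 113.5597
Output multipliers (column sums of L):
  Finance: 1.8895
  Electronics: 2.0340
  Services: 2.1697
  Healthcare: 1.4252

Services (2.1697)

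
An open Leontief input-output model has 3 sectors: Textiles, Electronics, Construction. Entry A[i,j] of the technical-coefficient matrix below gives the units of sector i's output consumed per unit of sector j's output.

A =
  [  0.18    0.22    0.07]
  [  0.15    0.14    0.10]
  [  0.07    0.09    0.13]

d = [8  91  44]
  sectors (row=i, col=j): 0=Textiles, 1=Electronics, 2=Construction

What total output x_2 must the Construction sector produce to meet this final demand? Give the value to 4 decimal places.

Form M = I − A:
  [  0.82   -0.22   -0.07]
  [ -0.15    0.86   -0.10]
  [ -0.07   -0.09    0.87]
Leontief inverse L = M⁻¹:
  [  1.2952    0.3464    0.1440]
  [  0.2409    1.2414    0.1621]
  [  0.1291    0.1563    1.1778]
Total output x = L · d:
  x_0 = 1.2952·8 + 0.3464·91 + 0.1440·44 = 48.2205
  x_1 = 0.2409·8 + 1.2414·91 + 0.1621·44 = 122.0242
  x_2 = 0.1291·8 + 0.1563·91 + 1.1778·44 = 67.0777

67.0777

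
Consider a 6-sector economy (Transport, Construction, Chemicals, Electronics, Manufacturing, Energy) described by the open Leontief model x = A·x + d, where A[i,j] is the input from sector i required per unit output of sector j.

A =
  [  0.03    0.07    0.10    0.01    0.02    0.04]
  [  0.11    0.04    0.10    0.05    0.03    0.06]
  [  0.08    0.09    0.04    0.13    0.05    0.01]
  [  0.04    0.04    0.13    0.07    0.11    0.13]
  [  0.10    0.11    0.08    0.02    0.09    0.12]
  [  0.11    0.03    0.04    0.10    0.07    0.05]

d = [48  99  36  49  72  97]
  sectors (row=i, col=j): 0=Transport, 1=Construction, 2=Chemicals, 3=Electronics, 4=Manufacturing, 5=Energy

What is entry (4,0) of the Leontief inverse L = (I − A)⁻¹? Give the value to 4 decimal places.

L[4,0] = 0.1710

Form M = I − A:
  [  0.97   -0.07   -0.10   -0.01   -0.02   -0.04]
  [ -0.11    0.96   -0.10   -0.05   -0.03   -0.06]
  [ -0.08   -0.09    0.96   -0.13   -0.05   -0.01]
  [ -0.04   -0.04   -0.13    0.93   -0.11   -0.13]
  [ -0.10   -0.11   -0.08   -0.02    0.91   -0.12]
  [ -0.11   -0.03   -0.04   -0.10   -0.07    0.95]
Leontief inverse L = M⁻¹:
  [  1.0668    0.0992    0.1337    0.0433    0.0442    0.0641]
  [  0.1569    1.0818    0.1512    0.0929    0.0662    0.0976]
  [  0.1295    0.1325    1.1024    0.1711    0.0931    0.0606]
  [  0.1131    0.0992    0.1975    1.1334    0.1682    0.1894]
  [  0.1710    0.1652    0.1472    0.0744    1.1385    0.1732]
  [  0.1584    0.0738    0.0983    0.1399    0.1127    1.0984]
Total output x = L · d:
  x_0 = 1.0668·48 + 0.0992·99 + 0.1337·36 + 0.0433·49 + 0.0442·72 + 0.0641·97 = 77.3675
  x_1 = 0.1569·48 + 1.0818·99 + 0.1512·36 + 0.0929·49 + 0.0662·72 + 0.0976·97 = 138.8489
  x_2 = 0.1295·48 + 0.1325·99 + 1.1024·36 + 0.1711·49 + 0.0931·72 + 0.0606·97 = 79.9885
  x_3 = 0.1131·48 + 0.0992·99 + 0.1975·36 + 1.1334·49 + 0.1682·72 + 0.1894·97 = 108.3808
  x_4 = 0.1710·48 + 0.1652·99 + 0.1472·36 + 0.0744·49 + 1.1385·72 + 0.1732·97 = 132.2785
  x_5 = 0.1584·48 + 0.0738·99 + 0.0983·36 + 0.1399·49 + 0.1127·72 + 1.0984·97 = 139.9716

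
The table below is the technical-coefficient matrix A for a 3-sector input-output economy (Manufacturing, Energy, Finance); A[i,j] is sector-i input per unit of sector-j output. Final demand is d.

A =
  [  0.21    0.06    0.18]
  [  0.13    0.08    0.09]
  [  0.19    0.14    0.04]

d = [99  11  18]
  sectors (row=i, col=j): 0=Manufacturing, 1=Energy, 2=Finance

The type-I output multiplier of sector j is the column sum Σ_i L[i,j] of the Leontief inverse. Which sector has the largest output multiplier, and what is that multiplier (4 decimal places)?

Form M = I − A:
  [  0.79   -0.06   -0.18]
  [ -0.13    0.92   -0.09]
  [ -0.19   -0.14    0.96]
Leontief inverse L = M⁻¹:
  [  1.3508    0.1285    0.2653]
  [  0.2202    1.1236    0.1466]
  [  0.2994    0.1893    1.1156]
Total output x = L · d:
  x_0 = 1.3508·99 + 0.1285·11 + 0.2653·18 = 139.9153
  x_1 = 0.2202·99 + 1.1236·11 + 0.1466·18 = 36.7953
  x_2 = 0.2994·99 + 0.1893·11 + 1.1156·18 = 51.8075
Output multipliers (column sums of L):
  Manufacturing: 1.8704
  Energy: 1.4414
  Finance: 1.5275

Manufacturing (1.8704)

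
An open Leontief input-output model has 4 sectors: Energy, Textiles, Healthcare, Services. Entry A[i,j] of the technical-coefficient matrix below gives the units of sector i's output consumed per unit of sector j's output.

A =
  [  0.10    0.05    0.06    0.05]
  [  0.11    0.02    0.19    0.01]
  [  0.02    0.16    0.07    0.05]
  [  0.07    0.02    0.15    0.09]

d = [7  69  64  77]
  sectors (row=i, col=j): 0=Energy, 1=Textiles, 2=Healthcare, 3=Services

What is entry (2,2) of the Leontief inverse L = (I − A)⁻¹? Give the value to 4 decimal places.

Form M = I − A:
  [  0.90   -0.05   -0.06   -0.05]
  [ -0.11    0.98   -0.19   -0.01]
  [ -0.02   -0.16    0.93   -0.05]
  [ -0.07   -0.02   -0.15    0.91]
Leontief inverse L = M⁻¹:
  [  1.1278    0.0751    0.0991    0.0682]
  [  0.1379    1.0660    0.2318    0.0320]
  [  0.0533    0.1882    1.1280    0.0670]
  [  0.0986    0.0602    0.1986    1.1159]
Total output x = L · d:
  x_0 = 1.1278·7 + 0.0751·69 + 0.0991·64 + 0.0682·77 = 24.6752
  x_1 = 0.1379·7 + 1.0660·69 + 0.2318·64 + 0.0320·77 = 91.8201
  x_2 = 0.0533·7 + 0.1882·69 + 1.1280·64 + 0.0670·77 = 90.7085
  x_3 = 0.0986·7 + 0.0602·69 + 0.1986·64 + 1.1159·77 = 103.4835

L[2,2] = 1.1280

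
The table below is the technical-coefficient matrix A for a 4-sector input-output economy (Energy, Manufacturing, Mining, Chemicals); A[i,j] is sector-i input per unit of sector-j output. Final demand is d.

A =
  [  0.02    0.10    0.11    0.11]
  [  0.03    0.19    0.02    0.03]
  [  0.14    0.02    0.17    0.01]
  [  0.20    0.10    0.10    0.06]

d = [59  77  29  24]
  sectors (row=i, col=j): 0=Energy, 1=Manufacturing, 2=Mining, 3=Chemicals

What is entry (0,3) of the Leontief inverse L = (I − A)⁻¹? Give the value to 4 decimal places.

L[0,3] = 0.1324

Form M = I − A:
  [  0.98   -0.10   -0.11   -0.11]
  [ -0.03    0.81   -0.02   -0.03]
  [ -0.14   -0.02    0.83   -0.01]
  [ -0.20   -0.10   -0.10    0.94]
Leontief inverse L = M⁻¹:
  [  1.0753    0.1531    0.1622    0.1324]
  [  0.0538    1.2480    0.0428    0.0466]
  [  0.1857    0.0580    1.2353    0.0367]
  [  0.2543    0.1715    0.1705    1.1009]
Total output x = L · d:
  x_0 = 1.0753·59 + 0.1531·77 + 0.1622·29 + 0.1324·24 = 83.1124
  x_1 = 0.0538·59 + 1.2480·77 + 0.0428·29 + 0.0466·24 = 101.6334
  x_2 = 0.1857·59 + 0.0580·77 + 1.2353·29 + 0.0367·24 = 52.1255
  x_3 = 0.2543·59 + 0.1715·77 + 0.1705·29 + 1.1009·24 = 59.5727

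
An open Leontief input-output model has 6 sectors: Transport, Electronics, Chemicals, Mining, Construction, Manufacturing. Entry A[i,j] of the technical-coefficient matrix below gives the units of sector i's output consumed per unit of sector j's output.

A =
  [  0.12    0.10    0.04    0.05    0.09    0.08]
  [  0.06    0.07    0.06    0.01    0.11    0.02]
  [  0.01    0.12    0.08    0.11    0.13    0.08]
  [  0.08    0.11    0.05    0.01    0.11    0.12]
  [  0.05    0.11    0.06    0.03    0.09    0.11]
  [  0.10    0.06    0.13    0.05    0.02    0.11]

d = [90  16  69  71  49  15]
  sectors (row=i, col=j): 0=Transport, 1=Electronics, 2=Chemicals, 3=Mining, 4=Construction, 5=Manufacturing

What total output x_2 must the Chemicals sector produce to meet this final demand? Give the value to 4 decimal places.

Form M = I − A:
  [  0.88   -0.10   -0.04   -0.05   -0.09   -0.08]
  [ -0.06    0.93   -0.06   -0.01   -0.11   -0.02]
  [ -0.01   -0.12    0.92   -0.11   -0.13   -0.08]
  [ -0.08   -0.11   -0.05    0.99   -0.11   -0.12]
  [ -0.05   -0.11   -0.06   -0.03    0.91   -0.11]
  [ -0.10   -0.06   -0.13   -0.05   -0.02    0.89]
Leontief inverse L = M⁻¹:
  [  1.1842    0.1799    0.1002    0.0855    0.1668    0.1516]
  [  0.0985    1.1271    0.1003    0.0360    0.1662    0.0686]
  [  0.0715    0.2096    1.1488    0.1481    0.2180    0.1613]
  [  0.1415    0.1879    0.1143    1.0471    0.1838    0.1911]
  [  0.1058    0.1833    0.1207    0.0647    1.1605    0.1766]
  [  0.1605    0.1415    0.1950    0.0939    0.0982    1.1835]
Total output x = L · d:
  x_0 = 1.1842·90 + 0.1799·16 + 0.1002·69 + 0.0855·71 + 0.1668·49 + 0.1516·15 = 132.8914
  x_1 = 0.0985·90 + 1.1271·16 + 0.1003·69 + 0.0360·71 + 0.1662·49 + 0.0686·15 = 45.5457
  x_2 = 0.0715·90 + 0.2096·16 + 1.1488·69 + 0.1481·71 + 0.2180·49 + 0.1613·15 = 112.6769
  x_3 = 0.1415·90 + 0.1879·16 + 0.1143·69 + 1.0471·71 + 0.1838·49 + 0.1911·15 = 109.8378
  x_4 = 0.1058·90 + 0.1833·16 + 0.1207·69 + 0.0647·71 + 1.1605·49 + 0.1766·15 = 84.8830
  x_5 = 0.1605·90 + 0.1415·16 + 0.1950·69 + 0.0939·71 + 0.0982·49 + 1.1835·15 = 59.3926

112.6769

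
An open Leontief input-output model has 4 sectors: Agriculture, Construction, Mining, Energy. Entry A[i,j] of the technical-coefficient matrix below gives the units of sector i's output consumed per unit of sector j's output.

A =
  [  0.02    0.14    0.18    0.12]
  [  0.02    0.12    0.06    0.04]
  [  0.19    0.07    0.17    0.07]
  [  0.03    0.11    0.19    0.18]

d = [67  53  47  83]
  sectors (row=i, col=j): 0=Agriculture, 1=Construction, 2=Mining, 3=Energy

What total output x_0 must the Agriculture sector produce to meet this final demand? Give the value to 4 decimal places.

114.8158

Form M = I − A:
  [  0.98   -0.14   -0.18   -0.12]
  [ -0.02    0.88   -0.06   -0.04]
  [ -0.19   -0.07    0.83   -0.07]
  [ -0.03   -0.11   -0.19    0.82]
Leontief inverse L = M⁻¹:
  [  1.0884    0.2212    0.2968    0.1954]
  [  0.0475    1.1619    0.1110    0.0731]
  [  0.2622    0.1657    1.3099    0.1583]
  [  0.1069    0.2023    0.3293    1.2731]
Total output x = L · d:
  x_0 = 1.0884·67 + 0.2212·53 + 0.2968·47 + 0.1954·83 = 114.8158
  x_1 = 0.0475·67 + 1.1619·53 + 0.1110·47 + 0.0731·83 = 76.0462
  x_2 = 0.2622·67 + 0.1657·53 + 1.3099·47 + 0.1583·83 = 101.0490
  x_3 = 0.1069·67 + 0.2023·53 + 0.3293·47 + 1.2731·83 = 139.0352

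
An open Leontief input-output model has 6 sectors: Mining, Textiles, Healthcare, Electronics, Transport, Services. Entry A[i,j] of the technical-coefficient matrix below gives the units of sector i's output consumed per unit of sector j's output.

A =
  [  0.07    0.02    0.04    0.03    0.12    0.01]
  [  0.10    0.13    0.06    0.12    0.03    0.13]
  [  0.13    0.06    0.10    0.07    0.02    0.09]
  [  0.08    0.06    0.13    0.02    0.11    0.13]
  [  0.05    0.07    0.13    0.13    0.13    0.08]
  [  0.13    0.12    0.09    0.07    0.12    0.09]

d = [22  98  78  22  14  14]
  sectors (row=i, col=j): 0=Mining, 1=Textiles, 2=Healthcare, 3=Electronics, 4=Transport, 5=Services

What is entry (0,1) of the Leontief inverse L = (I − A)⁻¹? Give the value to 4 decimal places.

L[0,1] = 0.0595

Form M = I − A:
  [  0.93   -0.02   -0.04   -0.03   -0.12   -0.01]
  [ -0.10    0.87   -0.06   -0.12   -0.03   -0.13]
  [ -0.13   -0.06    0.90   -0.07   -0.02   -0.09]
  [ -0.08   -0.06   -0.13    0.98   -0.11   -0.13]
  [ -0.05   -0.07   -0.13   -0.13    0.87   -0.08]
  [ -0.13   -0.12   -0.09   -0.07   -0.12    0.91]
Leontief inverse L = M⁻¹:
  [  1.1189    0.0595    0.0957    0.0758    0.1760    0.0566]
  [  0.2113    1.2223    0.1626    0.2021    0.1328    0.2336]
  [  0.2182    0.1263    1.1793    0.1315    0.1009    0.1647]
  [  0.1841    0.1431    0.2288    1.1029    0.2055    0.2207]
  [  0.1640    0.1617    0.2476    0.2202    1.2373    0.1896]
  [  0.2451    0.2145    0.2020    0.1644    0.2316    1.1961]
Total output x = L · d:
  x_0 = 1.1189·22 + 0.0595·98 + 0.0957·78 + 0.0758·22 + 0.1760·14 + 0.0566·14 = 42.8358
  x_1 = 0.2113·22 + 1.2223·98 + 0.1626·78 + 0.2021·22 + 0.1328·14 + 0.2336·14 = 146.6956
  x_2 = 0.2182·22 + 0.1263·98 + 1.1793·78 + 0.1315·22 + 0.1009·14 + 0.1647·14 = 115.7687
  x_3 = 0.1841·22 + 0.1431·98 + 0.2288·78 + 1.1029·22 + 0.2055·14 + 0.2207·14 = 66.1464
  x_4 = 0.1640·22 + 0.1617·98 + 0.2476·78 + 0.2202·22 + 1.2373·14 + 0.1896·14 = 63.5875
  x_5 = 0.2451·22 + 0.2145·98 + 0.2020·78 + 0.1644·22 + 0.2316·14 + 1.1961·14 = 65.7715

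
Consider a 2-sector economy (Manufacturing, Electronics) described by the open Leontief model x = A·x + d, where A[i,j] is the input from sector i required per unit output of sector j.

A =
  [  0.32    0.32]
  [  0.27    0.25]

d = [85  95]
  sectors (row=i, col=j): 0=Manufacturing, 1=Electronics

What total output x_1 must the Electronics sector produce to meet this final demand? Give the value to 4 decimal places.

Form M = I − A:
  [  0.68   -0.32]
  [ -0.27    0.75]
Leontief inverse L = M⁻¹:
  [  1.7705    0.7554]
  [  0.6374    1.6053]
Total output x = L · d:
  x_0 = 1.7705·85 + 0.7554·95 = 222.2616
  x_1 = 0.6374·85 + 1.6053·95 = 206.6808

206.6808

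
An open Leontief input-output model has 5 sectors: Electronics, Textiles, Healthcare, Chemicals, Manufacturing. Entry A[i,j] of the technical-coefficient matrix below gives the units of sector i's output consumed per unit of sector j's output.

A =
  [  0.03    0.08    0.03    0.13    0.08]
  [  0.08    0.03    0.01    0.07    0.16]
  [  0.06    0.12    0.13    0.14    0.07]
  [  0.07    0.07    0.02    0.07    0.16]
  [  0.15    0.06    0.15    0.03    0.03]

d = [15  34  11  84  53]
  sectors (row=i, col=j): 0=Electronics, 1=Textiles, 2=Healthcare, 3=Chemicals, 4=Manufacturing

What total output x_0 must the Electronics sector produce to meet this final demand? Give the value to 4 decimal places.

43.1656

Form M = I − A:
  [  0.97   -0.08   -0.03   -0.13   -0.08]
  [ -0.08    0.97   -0.01   -0.07   -0.16]
  [ -0.06   -0.12    0.87   -0.14   -0.07]
  [ -0.07   -0.07   -0.02    0.93   -0.16]
  [ -0.15   -0.06   -0.15   -0.03    0.97]
Leontief inverse L = M⁻¹:
  [  1.0795    0.1187    0.0671    0.1745    0.1422]
  [  0.1325    1.0700    0.0557    0.1142    0.2103]
  [  0.1294    0.1834    1.1890    0.2161    0.1624]
  [  0.1283    0.1134    0.0692    1.1192    0.2189]
  [  0.1991    0.1164    0.1998    0.1021    1.0978]
Total output x = L · d:
  x_0 = 1.0795·15 + 0.1187·34 + 0.0671·11 + 0.1745·84 + 0.1422·53 = 43.1656
  x_1 = 0.1325·15 + 1.0700·34 + 0.0557·11 + 0.1142·84 + 0.2103·53 = 59.7203
  x_2 = 0.1294·15 + 0.1834·34 + 1.1890·11 + 0.2161·84 + 0.1624·53 = 48.0133
  x_3 = 0.1283·15 + 0.1134·34 + 0.0692·11 + 1.1192·84 + 0.2189·53 = 112.1576
  x_4 = 0.1991·15 + 0.1164·34 + 0.1998·11 + 0.1021·84 + 1.0978·53 = 75.9018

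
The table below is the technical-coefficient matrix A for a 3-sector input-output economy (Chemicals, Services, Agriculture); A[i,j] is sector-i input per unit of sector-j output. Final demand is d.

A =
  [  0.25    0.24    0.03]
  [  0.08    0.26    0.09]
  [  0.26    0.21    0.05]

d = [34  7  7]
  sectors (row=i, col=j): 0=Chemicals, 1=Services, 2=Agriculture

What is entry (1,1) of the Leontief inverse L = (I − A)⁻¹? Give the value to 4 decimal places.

L[1,1] = 1.4592

Form M = I − A:
  [  0.75   -0.24   -0.03]
  [ -0.08    0.74   -0.09]
  [ -0.26   -0.21    0.95]
Leontief inverse L = M⁻¹:
  [  1.4165    0.4852    0.0907]
  [  0.2058    1.4592    0.1447]
  [  0.4332    0.4553    1.1094]
Total output x = L · d:
  x_0 = 1.4165·34 + 0.4852·7 + 0.0907·7 = 52.1927
  x_1 = 0.2058·34 + 1.4592·7 + 0.1447·7 = 18.2253
  x_2 = 0.4332·34 + 0.4553·7 + 1.1094·7 = 25.6815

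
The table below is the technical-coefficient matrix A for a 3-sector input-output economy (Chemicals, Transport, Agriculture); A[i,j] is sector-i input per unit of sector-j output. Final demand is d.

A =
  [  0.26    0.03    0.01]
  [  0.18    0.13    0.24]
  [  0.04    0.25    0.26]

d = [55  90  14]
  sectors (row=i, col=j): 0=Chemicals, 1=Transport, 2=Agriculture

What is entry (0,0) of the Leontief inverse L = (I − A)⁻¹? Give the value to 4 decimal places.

L[0,0] = 1.3674

Form M = I − A:
  [  0.74   -0.03   -0.01]
  [ -0.18    0.87   -0.24]
  [ -0.04   -0.25    0.74]
Leontief inverse L = M⁻¹:
  [  1.3674    0.0579    0.0372]
  [  0.3345    1.2817    0.4202]
  [  0.1869    0.4361    1.4953]
Total output x = L · d:
  x_0 = 1.3674·55 + 0.0579·90 + 0.0372·14 = 80.9374
  x_1 = 0.3345·55 + 1.2817·90 + 0.4202·14 = 139.6332
  x_2 = 0.1869·55 + 0.4361·90 + 1.4953·14 = 70.4673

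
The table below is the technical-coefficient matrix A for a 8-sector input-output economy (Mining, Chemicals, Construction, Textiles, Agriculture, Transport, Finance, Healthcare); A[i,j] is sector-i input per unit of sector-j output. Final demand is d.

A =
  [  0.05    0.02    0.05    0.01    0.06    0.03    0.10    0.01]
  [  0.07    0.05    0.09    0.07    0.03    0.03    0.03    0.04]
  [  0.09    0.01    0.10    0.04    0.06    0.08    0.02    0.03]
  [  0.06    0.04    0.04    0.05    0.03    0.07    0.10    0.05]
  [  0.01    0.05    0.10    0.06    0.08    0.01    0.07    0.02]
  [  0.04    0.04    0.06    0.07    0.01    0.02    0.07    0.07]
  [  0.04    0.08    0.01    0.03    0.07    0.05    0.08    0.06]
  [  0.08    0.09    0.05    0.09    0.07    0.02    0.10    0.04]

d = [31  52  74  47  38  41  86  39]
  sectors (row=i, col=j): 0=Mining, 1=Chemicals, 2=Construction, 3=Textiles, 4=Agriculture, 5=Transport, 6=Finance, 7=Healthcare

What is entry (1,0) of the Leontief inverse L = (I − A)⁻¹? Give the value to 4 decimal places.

L[1,0] = 0.1110

Form M = I − A:
  [  0.95   -0.02   -0.05   -0.01   -0.06   -0.03   -0.10   -0.01]
  [ -0.07    0.95   -0.09   -0.07   -0.03   -0.03   -0.03   -0.04]
  [ -0.09   -0.01    0.90   -0.04   -0.06   -0.08   -0.02   -0.03]
  [ -0.06   -0.04   -0.04    0.95   -0.03   -0.07   -0.10   -0.05]
  [ -0.01   -0.05   -0.10   -0.06    0.92   -0.01   -0.07   -0.02]
  [ -0.04   -0.04   -0.06   -0.07   -0.01    0.98   -0.07   -0.07]
  [ -0.04   -0.08   -0.01   -0.03   -0.07   -0.05    0.92   -0.06]
  [ -0.08   -0.09   -0.05   -0.09   -0.07   -0.02   -0.10    0.96]
Leontief inverse L = M⁻¹:
  [  1.0779    0.0468    0.0832    0.0354    0.0920    0.0524    0.1388    0.0320]
  [  0.1110    1.0797    0.1347    0.1039    0.0663    0.0609    0.0784    0.0665]
  [  0.1298    0.0391    1.1477    0.0745    0.0979    0.1099    0.0705    0.0572]
  [  0.1005    0.0774    0.0823    1.0873    0.0690    0.1001    0.1552    0.0819]
  [  0.0480    0.0812    0.1458    0.0943    1.1180    0.0408    0.1145    0.0468]
  [  0.0789    0.0727    0.0979    0.1034    0.0451    1.0489    0.1181    0.0971]
  [  0.0776    0.1177    0.0538    0.0684    0.1084    0.0759    1.1316    0.0895]
  [  0.1296    0.1341    0.1053    0.1347    0.1192    0.0579    0.1658    1.0760]
Total output x = L · d:
  x_0 = 1.0779·31 + 0.0468·52 + 0.0832·74 + 0.0354·47 + 0.0920·38 + 0.0524·41 + 0.1388·86 + 0.0320·39 = 62.5010
  x_1 = 0.1110·31 + 1.0797·52 + 0.1347·74 + 0.1039·47 + 0.0663·38 + 0.0609·41 + 0.0784·86 + 0.0665·39 = 88.7925
  x_2 = 0.1298·31 + 0.0391·52 + 1.1477·74 + 0.0745·47 + 0.0979·38 + 0.1099·41 + 0.0705·86 + 0.0572·39 = 111.0051
  x_3 = 0.1005·31 + 0.0774·52 + 0.0823·74 + 1.0873·47 + 0.0690·38 + 0.1001·41 + 0.1552·86 + 0.0819·39 = 87.6026
  x_4 = 0.0480·31 + 0.0812·52 + 0.1458·74 + 0.0943·47 + 1.1180·38 + 0.0408·41 + 0.1145·86 + 0.0468·39 = 76.7601
  x_5 = 0.0789·31 + 0.0727·52 + 0.0979·74 + 0.1034·47 + 0.0451·38 + 1.0489·41 + 0.1181·86 + 0.0971·39 = 76.9920
  x_6 = 0.0776·31 + 0.1177·52 + 0.0538·74 + 0.0684·47 + 0.1084·38 + 0.0759·41 + 1.1316·86 + 0.0895·39 = 123.7598
  x_7 = 0.1296·31 + 0.1341·52 + 0.1053·74 + 0.1347·47 + 0.1192·38 + 0.0579·41 + 0.1658·86 + 1.0760·39 = 88.2447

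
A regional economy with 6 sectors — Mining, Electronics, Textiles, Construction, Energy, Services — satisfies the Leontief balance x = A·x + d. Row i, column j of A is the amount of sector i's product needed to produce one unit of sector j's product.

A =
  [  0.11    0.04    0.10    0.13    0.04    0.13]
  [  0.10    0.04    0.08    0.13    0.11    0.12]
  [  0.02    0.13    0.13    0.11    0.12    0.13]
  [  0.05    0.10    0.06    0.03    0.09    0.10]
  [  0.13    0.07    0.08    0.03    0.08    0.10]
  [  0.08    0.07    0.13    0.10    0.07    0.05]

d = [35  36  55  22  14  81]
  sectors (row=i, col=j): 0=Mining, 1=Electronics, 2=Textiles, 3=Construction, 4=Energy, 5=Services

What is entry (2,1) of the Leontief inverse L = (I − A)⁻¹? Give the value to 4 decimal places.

Form M = I − A:
  [  0.89   -0.04   -0.10   -0.13   -0.04   -0.13]
  [ -0.10    0.96   -0.08   -0.13   -0.11   -0.12]
  [ -0.02   -0.13    0.87   -0.11   -0.12   -0.13]
  [ -0.05   -0.10   -0.06    0.97   -0.09   -0.10]
  [ -0.13   -0.07   -0.08   -0.03    0.92   -0.10]
  [ -0.08   -0.07   -0.13   -0.10   -0.07    0.95]
Leontief inverse L = M⁻¹:
  [  1.1988    0.1316    0.2159    0.2327    0.1377    0.2492]
  [  0.1979    1.1344    0.1991    0.2329    0.2116    0.2444]
  [  0.1274    0.2375    1.2641    0.2275    0.2416    0.2698]
  [  0.1270    0.1682    0.1514    1.1129    0.1690    0.1943]
  [  0.2173    0.1480    0.1861    0.1278    1.1669    0.2102]
  [  0.1624    0.1558    0.2355    0.1945    0.1640    1.1645]
Total output x = L · d:
  x_0 = 1.1988·35 + 0.1316·36 + 0.2159·55 + 0.2327·22 + 0.1377·14 + 0.2492·81 = 85.8061
  x_1 = 0.1979·35 + 1.1344·36 + 0.1991·55 + 0.2329·22 + 0.2116·14 + 0.2444·81 = 86.5951
  x_2 = 0.1274·35 + 0.2375·36 + 1.2641·55 + 0.2275·22 + 0.2416·14 + 0.2698·81 = 112.7797
  x_3 = 0.1270·35 + 0.1682·36 + 0.1514·55 + 1.1129·22 + 0.1690·14 + 0.1943·81 = 61.4138
  x_4 = 0.2173·35 + 0.1480·36 + 0.1861·55 + 0.1278·22 + 1.1669·14 + 0.2102·81 = 59.3426
  x_5 = 0.1624·35 + 0.1558·36 + 0.2355·55 + 0.1945·22 + 0.1640·14 + 1.1645·81 = 125.1399

L[2,1] = 0.2375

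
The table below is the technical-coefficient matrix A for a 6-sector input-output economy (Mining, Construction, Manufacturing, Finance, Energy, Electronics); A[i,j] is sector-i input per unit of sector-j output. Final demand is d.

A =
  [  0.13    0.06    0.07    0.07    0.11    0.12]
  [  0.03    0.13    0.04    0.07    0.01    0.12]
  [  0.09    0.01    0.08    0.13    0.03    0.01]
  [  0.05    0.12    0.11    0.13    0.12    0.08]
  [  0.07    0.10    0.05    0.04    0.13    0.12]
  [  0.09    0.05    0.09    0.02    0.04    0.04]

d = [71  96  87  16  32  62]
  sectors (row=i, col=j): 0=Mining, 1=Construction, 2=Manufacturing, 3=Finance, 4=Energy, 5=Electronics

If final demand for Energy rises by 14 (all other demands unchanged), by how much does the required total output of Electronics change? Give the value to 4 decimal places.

Form M = I − A:
  [  0.87   -0.06   -0.07   -0.07   -0.11   -0.12]
  [ -0.03    0.87   -0.04   -0.07   -0.01   -0.12]
  [ -0.09   -0.01    0.92   -0.13   -0.03   -0.01]
  [ -0.05   -0.12   -0.11    0.87   -0.12   -0.08]
  [ -0.07   -0.10   -0.05   -0.04    0.87   -0.12]
  [ -0.09   -0.05   -0.09   -0.02   -0.04    0.96]
Leontief inverse L = M⁻¹:
  [  1.2142    0.1390    0.1462    0.1442    0.1895    0.2064]
  [  0.0800    1.1890    0.0925    0.1224    0.0520    0.1763]
  [  0.1443    0.0632    1.1347    0.1918    0.0875    0.0647]
  [  0.1313    0.2125    0.1928    1.2191    0.2017    0.1718]
  [  0.1406    0.1740    0.1149    0.1021    1.1964    0.1986]
  [  0.1401    0.0926    0.1337    0.0675    0.0827    1.0881]
Total output x = L · d:
  x_0 = 1.2142·71 + 0.1390·96 + 0.1462·87 + 0.1442·16 + 0.1895·32 + 0.2064·62 = 133.4317
  x_1 = 0.0800·71 + 1.1890·96 + 0.0925·87 + 0.1224·16 + 0.0520·32 + 0.1763·62 = 142.4196
  x_2 = 0.1443·71 + 0.0632·96 + 1.1347·87 + 0.1918·16 + 0.0875·32 + 0.0647·62 = 124.9141
  x_3 = 0.1313·71 + 0.2125·96 + 0.1928·87 + 1.2191·16 + 0.2017·32 + 0.1718·62 = 83.1082
  x_4 = 0.1406·71 + 0.1740·96 + 0.1149·87 + 0.1021·16 + 1.1964·32 + 0.1986·62 = 88.9092
  x_5 = 0.1401·71 + 0.0926·96 + 0.1337·87 + 0.0675·16 + 0.0827·32 + 1.0881·62 = 101.6569
Δx_5 = L[5,4] · Δd_4 = 0.0827 · 14 = 1.1582

1.1582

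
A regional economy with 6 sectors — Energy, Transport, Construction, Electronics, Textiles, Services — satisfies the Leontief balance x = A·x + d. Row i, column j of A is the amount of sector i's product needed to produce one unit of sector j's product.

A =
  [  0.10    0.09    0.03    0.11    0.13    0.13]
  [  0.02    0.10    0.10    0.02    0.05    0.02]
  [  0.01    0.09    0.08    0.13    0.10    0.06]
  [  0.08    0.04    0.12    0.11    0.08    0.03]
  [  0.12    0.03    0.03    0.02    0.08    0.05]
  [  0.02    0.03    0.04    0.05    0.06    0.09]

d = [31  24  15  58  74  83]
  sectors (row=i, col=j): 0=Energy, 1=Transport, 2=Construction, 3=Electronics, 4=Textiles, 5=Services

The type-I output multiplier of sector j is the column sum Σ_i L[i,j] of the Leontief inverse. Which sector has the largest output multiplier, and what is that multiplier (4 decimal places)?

Textiles (1.8414)

Form M = I − A:
  [  0.90   -0.09   -0.03   -0.11   -0.13   -0.13]
  [ -0.02    0.90   -0.10   -0.02   -0.05   -0.02]
  [ -0.01   -0.09    0.92   -0.13   -0.10   -0.06]
  [ -0.08   -0.04   -0.12    0.89   -0.08   -0.03]
  [ -0.12   -0.03   -0.03   -0.02    0.92   -0.05]
  [ -0.02   -0.03   -0.04   -0.05   -0.06    0.91]
Leontief inverse L = M⁻¹:
  [  1.1634    0.1468    0.0921    0.1761    0.2103    0.1929]
  [  0.0449    1.1364    0.1373    0.0558    0.0910    0.0473]
  [  0.0559    0.1363    1.1374    0.1854    0.1617    0.1010]
  [  0.1301    0.0904    0.1757    1.1752    0.1498    0.0791]
  [  0.1604    0.0657    0.0612    0.0609    1.1312    0.0926]
  [  0.0472    0.0560    0.0702    0.0824    0.0975    1.1196]
Total output x = L · d:
  x_0 = 1.1634·31 + 0.1468·24 + 0.0921·15 + 0.1761·58 + 0.2103·74 + 0.1929·83 = 82.7503
  x_1 = 0.0449·31 + 1.1364·24 + 0.1373·15 + 0.0558·58 + 0.0910·74 + 0.0473·83 = 44.6221
  x_2 = 0.0559·31 + 0.1363·24 + 1.1374·15 + 0.1854·58 + 0.1617·74 + 0.1010·83 = 53.1675
  x_3 = 0.1301·31 + 0.0904·24 + 0.1757·15 + 1.1752·58 + 0.1498·74 + 0.0791·83 = 94.6512
  x_4 = 0.1604·31 + 0.0657·24 + 0.0612·15 + 0.0609·58 + 1.1312·74 + 0.0926·83 = 102.3871
  x_5 = 0.0472·31 + 0.0560·24 + 0.0702·15 + 0.0824·58 + 0.0975·74 + 1.1196·83 = 108.7870
Output multipliers (column sums of L):
  Energy: 1.6021
  Transport: 1.6317
  Construction: 1.6740
  Electronics: 1.7359
  Textiles: 1.8414
  Services: 1.6324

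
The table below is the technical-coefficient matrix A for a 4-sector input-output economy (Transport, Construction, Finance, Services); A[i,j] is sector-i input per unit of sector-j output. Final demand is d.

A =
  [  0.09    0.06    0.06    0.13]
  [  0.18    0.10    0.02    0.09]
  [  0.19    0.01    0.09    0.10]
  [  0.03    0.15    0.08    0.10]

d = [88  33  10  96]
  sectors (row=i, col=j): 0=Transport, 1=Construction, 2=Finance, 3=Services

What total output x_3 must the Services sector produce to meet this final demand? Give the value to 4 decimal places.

127.9127

Form M = I − A:
  [  0.91   -0.06   -0.06   -0.13]
  [ -0.18    0.90   -0.02   -0.09]
  [ -0.19   -0.01    0.91   -0.10]
  [ -0.03   -0.15   -0.08    0.90]
Leontief inverse L = M⁻¹:
  [  1.1463    0.1086    0.0944    0.1869]
  [  0.2450    1.1542    0.0553    0.1570]
  [  0.2532    0.0575    1.1316    0.1681]
  [  0.1016    0.2011    0.1130    1.1584]
Total output x = L · d:
  x_0 = 1.1463·88 + 0.1086·33 + 0.0944·10 + 0.1869·96 = 123.3435
  x_1 = 0.2450·88 + 1.1542·33 + 0.0553·10 + 0.1570·96 = 75.2739
  x_2 = 0.2532·88 + 0.0575·33 + 1.1316·10 + 0.1681·96 = 51.6256
  x_3 = 0.1016·88 + 0.2011·33 + 0.1130·10 + 1.1584·96 = 127.9127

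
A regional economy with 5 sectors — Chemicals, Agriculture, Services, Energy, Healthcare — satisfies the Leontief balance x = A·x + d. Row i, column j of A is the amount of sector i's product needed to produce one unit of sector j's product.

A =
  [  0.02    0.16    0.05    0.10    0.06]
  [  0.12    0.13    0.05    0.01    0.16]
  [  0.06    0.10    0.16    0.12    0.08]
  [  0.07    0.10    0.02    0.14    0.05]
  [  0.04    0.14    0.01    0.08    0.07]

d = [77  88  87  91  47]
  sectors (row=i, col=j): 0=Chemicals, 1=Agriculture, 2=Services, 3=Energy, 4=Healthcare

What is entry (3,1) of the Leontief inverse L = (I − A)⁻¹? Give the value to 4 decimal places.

L[3,1] = 0.1811

Form M = I − A:
  [  0.98   -0.16   -0.05   -0.10   -0.06]
  [ -0.12    0.87   -0.05   -0.01   -0.16]
  [ -0.06   -0.10    0.84   -0.12   -0.08]
  [ -0.07   -0.10   -0.02    0.86   -0.05]
  [ -0.04   -0.14   -0.01   -0.08    0.93]
Leontief inverse L = M⁻¹:
  [  1.0714    0.2443    0.0834    0.1508    0.1264]
  [  0.1713    1.2368    0.0882    0.0685    0.2351]
  [  0.1212    0.2110    1.2169    0.2012    0.1596]
  [  0.1148    0.1811    0.0473    1.1948    0.1069]
  [  0.0830    0.2145    0.0340    0.1217    1.1270]
Total output x = L · d:
  x_0 = 1.0714·77 + 0.2443·88 + 0.0834·87 + 0.1508·91 + 0.1264·47 = 130.9167
  x_1 = 0.1713·77 + 1.2368·88 + 0.0882·87 + 0.0685·91 + 0.2351·47 = 146.9895
  x_2 = 0.1212·77 + 0.2110·88 + 1.2169·87 + 0.2012·91 + 0.1596·47 = 159.5870
  x_3 = 0.1148·77 + 0.1811·88 + 0.0473·87 + 1.1948·91 + 0.1069·47 = 142.6383
  x_4 = 0.0830·77 + 0.2145·88 + 0.0340·87 + 0.1217·91 + 1.1270·47 = 92.2819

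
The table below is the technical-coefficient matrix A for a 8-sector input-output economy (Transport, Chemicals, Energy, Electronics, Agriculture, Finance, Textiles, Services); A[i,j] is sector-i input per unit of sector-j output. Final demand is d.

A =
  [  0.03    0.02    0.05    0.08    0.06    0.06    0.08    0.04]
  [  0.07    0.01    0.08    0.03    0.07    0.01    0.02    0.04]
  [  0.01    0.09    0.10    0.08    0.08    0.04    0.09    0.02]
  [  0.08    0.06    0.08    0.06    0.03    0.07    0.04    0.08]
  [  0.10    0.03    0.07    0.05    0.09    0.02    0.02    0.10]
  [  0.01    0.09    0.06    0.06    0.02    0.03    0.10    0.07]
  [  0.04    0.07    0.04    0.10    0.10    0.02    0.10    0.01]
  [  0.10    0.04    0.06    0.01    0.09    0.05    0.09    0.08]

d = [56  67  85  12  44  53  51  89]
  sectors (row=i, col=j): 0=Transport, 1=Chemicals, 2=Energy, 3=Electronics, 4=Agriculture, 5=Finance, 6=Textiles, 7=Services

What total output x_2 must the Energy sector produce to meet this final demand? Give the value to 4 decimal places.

137.9291

Form M = I − A:
  [  0.97   -0.02   -0.05   -0.08   -0.06   -0.06   -0.08   -0.04]
  [ -0.07    0.99   -0.08   -0.03   -0.07   -0.01   -0.02   -0.04]
  [ -0.01   -0.09    0.90   -0.08   -0.08   -0.04   -0.09   -0.02]
  [ -0.08   -0.06   -0.08    0.94   -0.03   -0.07   -0.04   -0.08]
  [ -0.10   -0.03   -0.07   -0.05    0.91   -0.02   -0.02   -0.10]
  [ -0.01   -0.09   -0.06   -0.06   -0.02    0.97   -0.10   -0.07]
  [ -0.04   -0.07   -0.04   -0.10   -0.10   -0.02    0.90   -0.01]
  [ -0.10   -0.04   -0.06   -0.01   -0.09   -0.05   -0.09    0.92]
Leontief inverse L = M⁻¹:
  [  1.0740    0.0634    0.1032    0.1292    0.1140    0.0901    0.1338    0.0836]
  [  0.1045    1.0416    0.1234    0.0683    0.1150    0.0347    0.0616    0.0743]
  [  0.0628    0.1402    1.1670    0.1383    0.1470    0.0731    0.1499    0.0694]
  [  0.1296    0.1083    0.1435    1.1148    0.0929    0.1063    0.1047    0.1297]
  [  0.1536    0.0731    0.1313    0.1017    1.1546    0.0563    0.0801    0.1522]
  [  0.0565    0.1323    0.1155    0.1083    0.0789    1.0589    0.1548    0.1110]
  [  0.0931    0.1141    0.1005    0.1555    0.1627    0.0525    1.1542    0.0589]
  [  0.1540    0.0880    0.1232    0.0692    0.1611    0.0854    0.1573    1.1319]
Total output x = L · d:
  x_0 = 1.0740·56 + 0.0634·67 + 0.1032·85 + 0.1292·12 + 0.1140·44 + 0.0901·53 + 0.1338·51 + 0.0836·89 = 98.7712
  x_1 = 0.1045·56 + 1.0416·67 + 0.1234·85 + 0.0683·12 + 0.1150·44 + 0.0347·53 + 0.0616·51 + 0.0743·89 = 103.5968
  x_2 = 0.0628·56 + 0.1402·67 + 1.1670·85 + 0.1383·12 + 0.1470·44 + 0.0731·53 + 0.1499·51 + 0.0694·89 = 137.9291
  x_3 = 0.1296·56 + 0.1083·67 + 0.1435·85 + 1.1148·12 + 0.0929·44 + 0.1063·53 + 0.1047·51 + 0.1297·89 = 66.6985
  x_4 = 0.1536·56 + 0.0731·67 + 0.1313·85 + 0.1017·12 + 1.1546·44 + 0.0563·53 + 0.0801·51 + 0.1522·89 = 97.3101
  x_5 = 0.0565·56 + 0.1323·67 + 0.1155·85 + 0.1083·12 + 0.0789·44 + 1.0589·53 + 0.1548·51 + 0.1110·89 = 100.5176
  x_6 = 0.0931·56 + 0.1141·67 + 0.1005·85 + 0.1555·12 + 0.1627·44 + 0.0525·53 + 1.1542·51 + 0.0589·89 = 97.3256
  x_7 = 0.1540·56 + 0.0880·67 + 0.1232·85 + 0.0692·12 + 0.1611·44 + 0.0854·53 + 0.1573·51 + 1.1319·89 = 146.2031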